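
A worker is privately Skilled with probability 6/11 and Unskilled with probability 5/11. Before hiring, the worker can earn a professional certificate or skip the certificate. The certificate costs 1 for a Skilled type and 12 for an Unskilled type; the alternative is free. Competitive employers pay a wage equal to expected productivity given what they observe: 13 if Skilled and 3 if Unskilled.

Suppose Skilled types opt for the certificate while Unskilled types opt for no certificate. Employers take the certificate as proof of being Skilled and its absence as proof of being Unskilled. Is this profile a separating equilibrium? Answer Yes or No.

Yes

Under these beliefs, the certificate earns wage 13 and no certificate earns wage 3.
Skilled: the certificate nets 13 − 1 = 12; no certificate nets 3. Skilled prefers the certificate.
Unskilled: the certificate nets 13 − 12 = 1; no certificate nets 3. Unskilled prefers no certificate.
Neither type deviates, so the separating profile is an equilibrium.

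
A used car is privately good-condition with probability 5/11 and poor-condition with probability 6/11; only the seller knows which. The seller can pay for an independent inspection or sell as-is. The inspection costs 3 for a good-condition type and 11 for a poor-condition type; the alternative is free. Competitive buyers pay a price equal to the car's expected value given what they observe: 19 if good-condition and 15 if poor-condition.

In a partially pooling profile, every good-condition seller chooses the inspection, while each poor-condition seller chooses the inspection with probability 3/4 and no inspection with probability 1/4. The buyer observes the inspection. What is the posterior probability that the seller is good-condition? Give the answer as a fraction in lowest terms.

P(the inspection) = (5/11)·1 + (6/11)·(3/4) = 19/22.
By Bayes' rule, P(good-condition | the inspection) = (5/11) / (19/22) = 10/19.

10/19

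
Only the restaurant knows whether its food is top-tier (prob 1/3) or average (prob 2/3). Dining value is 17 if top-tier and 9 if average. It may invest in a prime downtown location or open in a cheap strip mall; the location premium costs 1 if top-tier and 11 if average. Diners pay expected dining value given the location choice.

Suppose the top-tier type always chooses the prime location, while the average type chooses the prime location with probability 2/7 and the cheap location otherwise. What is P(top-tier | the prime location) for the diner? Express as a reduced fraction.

P(the prime location) = (1/3)·1 + (2/3)·(2/7) = 11/21.
By Bayes' rule, P(top-tier | the prime location) = (1/3) / (11/21) = 7/11.

7/11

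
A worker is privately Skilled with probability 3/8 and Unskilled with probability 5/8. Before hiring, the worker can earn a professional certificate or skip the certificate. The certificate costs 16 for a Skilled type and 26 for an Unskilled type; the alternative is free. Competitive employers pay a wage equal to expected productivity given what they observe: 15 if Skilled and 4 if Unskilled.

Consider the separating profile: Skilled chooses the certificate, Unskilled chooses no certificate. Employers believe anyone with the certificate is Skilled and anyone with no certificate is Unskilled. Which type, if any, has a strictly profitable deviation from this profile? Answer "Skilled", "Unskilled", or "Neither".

Skilled

The certificate pays 15; no certificate pays 4.
Skilled: assigned the certificate, nets 15 − 16 = -1; deviating to no certificate nets 4.
Unskilled: assigned no certificate, nets 4; deviating to the certificate nets 15 − 26 = -11.
The Skilled type gains 5 by deviating.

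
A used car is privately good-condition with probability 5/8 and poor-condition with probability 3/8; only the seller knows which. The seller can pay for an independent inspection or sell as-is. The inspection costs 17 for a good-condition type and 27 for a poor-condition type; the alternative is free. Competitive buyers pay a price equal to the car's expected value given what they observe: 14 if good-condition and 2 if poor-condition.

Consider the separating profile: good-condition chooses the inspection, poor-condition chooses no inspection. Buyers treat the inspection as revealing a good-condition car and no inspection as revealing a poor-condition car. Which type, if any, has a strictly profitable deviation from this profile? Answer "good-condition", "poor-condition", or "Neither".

The inspection pays 14; no inspection pays 2.
good-condition: assigned the inspection, nets 14 − 17 = -3; deviating to no inspection nets 2.
poor-condition: assigned no inspection, nets 2; deviating to the inspection nets 14 − 27 = -13.
The good-condition type gains 5 by deviating.

good-condition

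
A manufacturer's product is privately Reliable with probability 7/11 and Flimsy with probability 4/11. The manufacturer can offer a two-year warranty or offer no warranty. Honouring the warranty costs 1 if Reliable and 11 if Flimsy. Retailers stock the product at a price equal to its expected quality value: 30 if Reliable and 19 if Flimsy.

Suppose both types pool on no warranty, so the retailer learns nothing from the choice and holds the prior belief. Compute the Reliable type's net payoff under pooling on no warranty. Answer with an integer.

26

Pooled price = 7/11·30 + 4/11·19 = 26.
Reliable pays no cost for no warranty, so net payoff = 26.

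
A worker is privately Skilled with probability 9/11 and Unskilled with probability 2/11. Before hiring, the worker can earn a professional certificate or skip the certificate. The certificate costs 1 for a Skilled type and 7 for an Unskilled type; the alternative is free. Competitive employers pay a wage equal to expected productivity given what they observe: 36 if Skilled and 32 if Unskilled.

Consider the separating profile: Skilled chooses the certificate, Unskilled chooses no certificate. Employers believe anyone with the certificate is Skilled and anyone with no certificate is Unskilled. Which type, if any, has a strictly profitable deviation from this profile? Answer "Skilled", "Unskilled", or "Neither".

Neither

The certificate pays 36; no certificate pays 32.
Skilled: assigned the certificate, nets 36 − 1 = 35; deviating to no certificate nets 32.
Unskilled: assigned no certificate, nets 32; deviating to the certificate nets 36 − 7 = 29.
Both types strictly prefer their assigned action; no profitable deviation.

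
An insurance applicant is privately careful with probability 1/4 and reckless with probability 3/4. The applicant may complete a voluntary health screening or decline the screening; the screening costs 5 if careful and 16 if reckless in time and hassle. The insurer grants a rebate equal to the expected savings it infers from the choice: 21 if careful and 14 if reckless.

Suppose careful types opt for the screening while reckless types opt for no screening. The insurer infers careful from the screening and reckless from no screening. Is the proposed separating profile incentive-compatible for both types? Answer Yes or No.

Under these beliefs, the screening earns rebate 21 and no screening earns rebate 14.
careful: the screening nets 21 − 5 = 16; no screening nets 14. careful prefers the screening.
reckless: the screening nets 21 − 16 = 5; no screening nets 14. reckless prefers no screening.
Neither type deviates, so the separating profile is an equilibrium.

Yes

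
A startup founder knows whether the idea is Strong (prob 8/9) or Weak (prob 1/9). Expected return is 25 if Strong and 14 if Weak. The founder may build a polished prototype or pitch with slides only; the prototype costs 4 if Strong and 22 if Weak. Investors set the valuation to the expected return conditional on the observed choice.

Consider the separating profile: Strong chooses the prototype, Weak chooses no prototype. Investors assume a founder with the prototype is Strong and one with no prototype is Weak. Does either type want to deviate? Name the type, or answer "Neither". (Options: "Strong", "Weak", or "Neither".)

Neither

The prototype pays 25; no prototype pays 14.
Strong: assigned the prototype, nets 25 − 4 = 21; deviating to no prototype nets 14.
Weak: assigned no prototype, nets 14; deviating to the prototype nets 25 − 22 = 3.
Both types strictly prefer their assigned action; no profitable deviation.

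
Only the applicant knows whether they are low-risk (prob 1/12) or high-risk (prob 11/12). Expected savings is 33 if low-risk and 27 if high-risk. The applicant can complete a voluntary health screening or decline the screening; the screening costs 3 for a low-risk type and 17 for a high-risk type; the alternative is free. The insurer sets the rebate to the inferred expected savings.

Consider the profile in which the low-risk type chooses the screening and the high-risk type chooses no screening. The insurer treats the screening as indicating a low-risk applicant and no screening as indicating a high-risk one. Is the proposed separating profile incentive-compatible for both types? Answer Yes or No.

Yes

Under these beliefs, the screening earns rebate 33 and no screening earns rebate 27.
low-risk: the screening nets 33 − 3 = 30; no screening nets 27. low-risk prefers the screening.
high-risk: the screening nets 33 − 17 = 16; no screening nets 27. high-risk prefers no screening.
Neither type deviates, so the separating profile is an equilibrium.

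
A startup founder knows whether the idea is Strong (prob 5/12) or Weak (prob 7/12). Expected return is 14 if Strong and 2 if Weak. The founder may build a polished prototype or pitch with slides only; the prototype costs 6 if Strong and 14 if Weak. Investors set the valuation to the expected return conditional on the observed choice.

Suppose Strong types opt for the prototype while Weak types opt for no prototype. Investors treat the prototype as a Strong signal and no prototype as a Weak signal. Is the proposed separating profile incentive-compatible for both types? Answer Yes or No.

Yes

Under these beliefs, the prototype earns valuation 14 and no prototype earns valuation 2.
Strong: the prototype nets 14 − 6 = 8; no prototype nets 2. Strong prefers the prototype.
Weak: the prototype nets 14 − 14 = 0; no prototype nets 2. Weak prefers no prototype.
Neither type deviates, so the separating profile is an equilibrium.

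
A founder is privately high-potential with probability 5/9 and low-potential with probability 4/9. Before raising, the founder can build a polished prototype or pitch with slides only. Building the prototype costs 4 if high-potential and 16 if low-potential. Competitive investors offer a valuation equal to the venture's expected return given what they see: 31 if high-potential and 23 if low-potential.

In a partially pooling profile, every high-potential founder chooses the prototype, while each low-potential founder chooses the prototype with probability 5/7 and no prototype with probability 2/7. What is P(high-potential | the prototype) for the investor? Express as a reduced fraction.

P(the prototype) = (5/9)·1 + (4/9)·(5/7) = 55/63.
By Bayes' rule, P(high-potential | the prototype) = (5/9) / (55/63) = 7/11.

7/11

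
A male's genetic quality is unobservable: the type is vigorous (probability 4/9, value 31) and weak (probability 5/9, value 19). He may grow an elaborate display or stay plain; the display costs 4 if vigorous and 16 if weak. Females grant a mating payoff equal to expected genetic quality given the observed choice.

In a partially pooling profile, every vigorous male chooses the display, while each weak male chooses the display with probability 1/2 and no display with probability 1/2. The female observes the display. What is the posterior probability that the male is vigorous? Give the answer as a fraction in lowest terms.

8/13

P(the display) = (4/9)·1 + (5/9)·(1/2) = 13/18.
By Bayes' rule, P(vigorous | the display) = (4/9) / (13/18) = 8/13.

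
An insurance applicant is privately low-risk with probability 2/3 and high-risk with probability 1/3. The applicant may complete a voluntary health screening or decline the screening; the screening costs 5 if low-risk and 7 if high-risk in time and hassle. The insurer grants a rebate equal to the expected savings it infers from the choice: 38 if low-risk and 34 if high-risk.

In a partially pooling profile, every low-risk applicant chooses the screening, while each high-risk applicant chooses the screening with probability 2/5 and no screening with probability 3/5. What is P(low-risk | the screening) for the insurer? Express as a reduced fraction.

5/6

P(the screening) = (2/3)·1 + (1/3)·(2/5) = 4/5.
By Bayes' rule, P(low-risk | the screening) = (2/3) / (4/5) = 5/6.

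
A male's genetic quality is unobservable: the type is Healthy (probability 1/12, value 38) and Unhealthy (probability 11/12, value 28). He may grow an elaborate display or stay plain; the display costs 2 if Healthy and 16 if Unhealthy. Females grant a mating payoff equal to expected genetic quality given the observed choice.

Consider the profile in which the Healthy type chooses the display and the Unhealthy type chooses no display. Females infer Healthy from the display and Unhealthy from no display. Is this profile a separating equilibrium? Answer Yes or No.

Yes

Under these beliefs, the display earns mating payoff 38 and no display earns mating payoff 28.
Healthy: the display nets 38 − 2 = 36; no display nets 28. Healthy prefers the display.
Unhealthy: the display nets 38 − 16 = 22; no display nets 28. Unhealthy prefers no display.
Neither type deviates, so the separating profile is an equilibrium.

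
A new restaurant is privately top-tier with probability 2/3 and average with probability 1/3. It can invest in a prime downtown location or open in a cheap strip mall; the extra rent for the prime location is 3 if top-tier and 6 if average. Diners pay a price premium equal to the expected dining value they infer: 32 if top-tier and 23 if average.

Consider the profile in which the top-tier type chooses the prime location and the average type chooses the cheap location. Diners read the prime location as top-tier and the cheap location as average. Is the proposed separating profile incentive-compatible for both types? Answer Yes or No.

No

Under these beliefs, the prime location earns price premium 32 and the cheap location earns price premium 23.
top-tier: the prime location nets 32 − 3 = 29; the cheap location nets 23. top-tier prefers the prime location.
average: the prime location nets 32 − 6 = 26; the cheap location nets 23. average would deviate to the prime location.
average has a profitable deviation, so the profile is not an equilibrium.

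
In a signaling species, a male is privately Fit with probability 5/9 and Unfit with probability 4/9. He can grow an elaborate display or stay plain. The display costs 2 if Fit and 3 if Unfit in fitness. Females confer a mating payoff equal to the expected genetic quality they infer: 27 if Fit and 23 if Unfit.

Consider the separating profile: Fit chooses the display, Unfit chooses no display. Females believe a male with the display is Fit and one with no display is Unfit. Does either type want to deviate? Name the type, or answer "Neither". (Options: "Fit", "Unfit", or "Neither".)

The display pays 27; no display pays 23.
Fit: assigned the display, nets 27 − 2 = 25; deviating to no display nets 23.
Unfit: assigned no display, nets 23; deviating to the display nets 27 − 3 = 24.
The Unfit type gains 1 by deviating.

Unfit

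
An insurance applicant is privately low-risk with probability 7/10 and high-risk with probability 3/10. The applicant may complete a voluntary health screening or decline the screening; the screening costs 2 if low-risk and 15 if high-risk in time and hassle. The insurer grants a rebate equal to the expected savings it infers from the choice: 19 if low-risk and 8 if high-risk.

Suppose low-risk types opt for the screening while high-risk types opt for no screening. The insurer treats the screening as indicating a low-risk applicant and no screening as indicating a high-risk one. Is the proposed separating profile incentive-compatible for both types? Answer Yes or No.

Under these beliefs, the screening earns rebate 19 and no screening earns rebate 8.
low-risk: the screening nets 19 − 2 = 17; no screening nets 8. low-risk prefers the screening.
high-risk: the screening nets 19 − 15 = 4; no screening nets 8. high-risk prefers no screening.
Neither type deviates, so the separating profile is an equilibrium.

Yes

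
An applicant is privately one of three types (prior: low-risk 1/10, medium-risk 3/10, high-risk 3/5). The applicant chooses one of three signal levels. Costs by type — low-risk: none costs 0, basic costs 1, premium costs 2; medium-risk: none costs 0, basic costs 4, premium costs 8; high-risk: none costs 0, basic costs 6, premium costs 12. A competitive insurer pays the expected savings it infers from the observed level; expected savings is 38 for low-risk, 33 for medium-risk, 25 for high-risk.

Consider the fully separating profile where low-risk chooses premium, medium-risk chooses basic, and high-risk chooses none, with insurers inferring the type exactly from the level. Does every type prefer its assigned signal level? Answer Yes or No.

No

Separating rebates: premium → 38, basic → 33, none → 25.
low-risk (assigned premium): none: 25 − 0 = 25; basic: 33 − 1 = 32; premium: 38 − 2 = 36. low-risk stays.
medium-risk (assigned basic): none: 25 − 0 = 25; basic: 33 − 4 = 29; premium: 38 − 8 = 30. medium-risk prefers premium.
high-risk (assigned none): none: 25 − 0 = 25; basic: 33 − 6 = 27; premium: 38 − 12 = 26. high-risk prefers basic.
At least one type deviates; the separating profile fails.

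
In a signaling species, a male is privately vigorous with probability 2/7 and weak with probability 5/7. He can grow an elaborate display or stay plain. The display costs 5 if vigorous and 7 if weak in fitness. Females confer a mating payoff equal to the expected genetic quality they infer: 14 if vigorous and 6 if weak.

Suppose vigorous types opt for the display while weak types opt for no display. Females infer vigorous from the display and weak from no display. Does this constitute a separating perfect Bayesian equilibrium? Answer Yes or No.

No

Under these beliefs, the display earns mating payoff 14 and no display earns mating payoff 6.
vigorous: the display nets 14 − 5 = 9; no display nets 6. vigorous prefers the display.
weak: the display nets 14 − 7 = 7; no display nets 6. weak would deviate to the display.
weak has a profitable deviation, so the profile is not an equilibrium.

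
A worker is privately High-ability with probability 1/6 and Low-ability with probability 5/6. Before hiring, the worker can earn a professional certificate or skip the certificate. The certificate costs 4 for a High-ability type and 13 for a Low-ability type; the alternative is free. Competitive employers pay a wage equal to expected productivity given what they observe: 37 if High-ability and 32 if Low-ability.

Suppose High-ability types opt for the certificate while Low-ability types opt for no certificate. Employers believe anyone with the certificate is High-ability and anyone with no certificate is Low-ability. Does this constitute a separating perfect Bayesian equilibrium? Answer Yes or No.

Under these beliefs, the certificate earns wage 37 and no certificate earns wage 32.
High-ability: the certificate nets 37 − 4 = 33; no certificate nets 32. High-ability prefers the certificate.
Low-ability: the certificate nets 37 − 13 = 24; no certificate nets 32. Low-ability prefers no certificate.
Neither type deviates, so the separating profile is an equilibrium.

Yes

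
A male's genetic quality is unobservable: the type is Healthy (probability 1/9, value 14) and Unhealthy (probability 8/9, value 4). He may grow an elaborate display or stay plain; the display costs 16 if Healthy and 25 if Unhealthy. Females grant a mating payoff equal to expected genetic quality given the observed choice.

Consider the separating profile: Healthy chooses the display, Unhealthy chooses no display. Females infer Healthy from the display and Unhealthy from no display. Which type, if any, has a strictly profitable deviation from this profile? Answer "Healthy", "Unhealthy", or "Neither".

The display pays 14; no display pays 4.
Healthy: assigned the display, nets 14 − 16 = -2; deviating to no display nets 4.
Unhealthy: assigned no display, nets 4; deviating to the display nets 14 − 25 = -11.
The Healthy type gains 6 by deviating.

Healthy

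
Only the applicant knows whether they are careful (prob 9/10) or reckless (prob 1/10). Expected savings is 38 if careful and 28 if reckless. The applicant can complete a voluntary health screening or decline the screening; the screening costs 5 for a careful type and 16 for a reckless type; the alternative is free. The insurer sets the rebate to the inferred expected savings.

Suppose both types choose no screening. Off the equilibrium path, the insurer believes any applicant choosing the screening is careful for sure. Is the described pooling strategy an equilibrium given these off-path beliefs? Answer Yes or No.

Yes

On path, the insurer holds the prior and pays 9/10·38 + 1/10·28 = 37. Off path (the screening), believing careful, it pays 38.
careful: no screening nets 37; the screening nets 38 − 5 = 33. careful stays.
reckless: no screening nets 37; the screening nets 38 − 16 = 22. reckless stays.
No type deviates, so pooling is sustained.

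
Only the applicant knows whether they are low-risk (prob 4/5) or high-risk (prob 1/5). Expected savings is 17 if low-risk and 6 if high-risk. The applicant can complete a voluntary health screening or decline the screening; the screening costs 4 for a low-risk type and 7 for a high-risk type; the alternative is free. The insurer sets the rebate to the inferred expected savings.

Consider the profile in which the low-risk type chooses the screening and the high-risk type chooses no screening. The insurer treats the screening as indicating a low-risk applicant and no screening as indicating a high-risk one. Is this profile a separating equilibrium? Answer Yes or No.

No

Under these beliefs, the screening earns rebate 17 and no screening earns rebate 6.
low-risk: the screening nets 17 − 4 = 13; no screening nets 6. low-risk prefers the screening.
high-risk: the screening nets 17 − 7 = 10; no screening nets 6. high-risk would deviate to the screening.
high-risk has a profitable deviation, so the profile is not an equilibrium.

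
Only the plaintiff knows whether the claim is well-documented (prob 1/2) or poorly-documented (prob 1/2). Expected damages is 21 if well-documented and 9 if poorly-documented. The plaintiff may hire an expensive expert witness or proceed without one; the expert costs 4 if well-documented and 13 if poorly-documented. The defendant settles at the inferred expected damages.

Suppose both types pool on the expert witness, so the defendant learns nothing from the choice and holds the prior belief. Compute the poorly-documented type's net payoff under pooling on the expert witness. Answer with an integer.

Pooled settlement = 1/2·21 + 1/2·9 = 15.
poorly-documented pays cost 13 for the expert witness, so net payoff = 15 − 13 = 2.

2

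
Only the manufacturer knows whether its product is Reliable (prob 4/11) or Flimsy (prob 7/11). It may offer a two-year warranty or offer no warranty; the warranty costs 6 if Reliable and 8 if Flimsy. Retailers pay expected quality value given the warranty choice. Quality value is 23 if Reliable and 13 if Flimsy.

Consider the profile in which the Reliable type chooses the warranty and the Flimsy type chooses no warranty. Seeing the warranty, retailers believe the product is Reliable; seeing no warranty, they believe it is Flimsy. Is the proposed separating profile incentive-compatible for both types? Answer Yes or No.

No

Under these beliefs, the warranty earns price 23 and no warranty earns price 13.
Reliable: the warranty nets 23 − 6 = 17; no warranty nets 13. Reliable prefers the warranty.
Flimsy: the warranty nets 23 − 8 = 15; no warranty nets 13. Flimsy would deviate to the warranty.
Flimsy has a profitable deviation, so the profile is not an equilibrium.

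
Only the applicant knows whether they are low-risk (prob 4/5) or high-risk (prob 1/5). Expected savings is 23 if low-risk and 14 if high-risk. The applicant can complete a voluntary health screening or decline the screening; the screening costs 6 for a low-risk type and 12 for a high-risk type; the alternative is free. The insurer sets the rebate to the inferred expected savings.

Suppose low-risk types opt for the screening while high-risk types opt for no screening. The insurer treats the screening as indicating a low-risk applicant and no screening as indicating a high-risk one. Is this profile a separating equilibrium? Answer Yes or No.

Yes

Under these beliefs, the screening earns rebate 23 and no screening earns rebate 14.
low-risk: the screening nets 23 − 6 = 17; no screening nets 14. low-risk prefers the screening.
high-risk: the screening nets 23 − 12 = 11; no screening nets 14. high-risk prefers no screening.
Neither type deviates, so the separating profile is an equilibrium.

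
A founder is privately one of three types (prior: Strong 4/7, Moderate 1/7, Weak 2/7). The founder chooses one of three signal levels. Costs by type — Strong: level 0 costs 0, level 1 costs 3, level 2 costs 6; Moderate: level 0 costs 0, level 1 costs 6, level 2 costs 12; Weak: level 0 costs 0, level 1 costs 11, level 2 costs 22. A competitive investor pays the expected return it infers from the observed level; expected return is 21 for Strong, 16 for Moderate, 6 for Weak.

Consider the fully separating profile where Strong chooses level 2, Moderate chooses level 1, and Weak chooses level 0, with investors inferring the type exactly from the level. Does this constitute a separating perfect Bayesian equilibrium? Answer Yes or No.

Yes

Separating valuations: level 2 → 21, level 1 → 16, level 0 → 6.
Strong (assigned level 2): level 0: 6 − 0 = 6; level 1: 16 − 3 = 13; level 2: 21 − 6 = 15. Strong stays.
Moderate (assigned level 1): level 0: 6 − 0 = 6; level 1: 16 − 6 = 10; level 2: 21 − 12 = 9. Moderate stays.
Weak (assigned level 0): level 0: 6 − 0 = 6; level 1: 16 − 11 = 5; level 2: 21 − 22 = -1. Weak stays.
Every type prefers its assigned level; separation holds.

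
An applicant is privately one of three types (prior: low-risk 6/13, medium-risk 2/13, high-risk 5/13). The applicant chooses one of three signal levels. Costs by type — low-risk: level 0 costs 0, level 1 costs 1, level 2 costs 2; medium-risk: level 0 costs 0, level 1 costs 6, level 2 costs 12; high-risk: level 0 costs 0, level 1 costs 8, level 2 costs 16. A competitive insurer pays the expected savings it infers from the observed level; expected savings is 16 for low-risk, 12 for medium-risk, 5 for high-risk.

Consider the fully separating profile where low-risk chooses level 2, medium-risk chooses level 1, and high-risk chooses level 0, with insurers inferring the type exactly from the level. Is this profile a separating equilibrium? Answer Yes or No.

Yes

Separating rebates: level 2 → 16, level 1 → 12, level 0 → 5.
low-risk (assigned level 2): level 0: 5 − 0 = 5; level 1: 12 − 1 = 11; level 2: 16 − 2 = 14. low-risk stays.
medium-risk (assigned level 1): level 0: 5 − 0 = 5; level 1: 12 − 6 = 6; level 2: 16 − 12 = 4. medium-risk stays.
high-risk (assigned level 0): level 0: 5 − 0 = 5; level 1: 12 − 8 = 4; level 2: 16 − 16 = 0. high-risk stays.
Every type prefers its assigned level; separation holds.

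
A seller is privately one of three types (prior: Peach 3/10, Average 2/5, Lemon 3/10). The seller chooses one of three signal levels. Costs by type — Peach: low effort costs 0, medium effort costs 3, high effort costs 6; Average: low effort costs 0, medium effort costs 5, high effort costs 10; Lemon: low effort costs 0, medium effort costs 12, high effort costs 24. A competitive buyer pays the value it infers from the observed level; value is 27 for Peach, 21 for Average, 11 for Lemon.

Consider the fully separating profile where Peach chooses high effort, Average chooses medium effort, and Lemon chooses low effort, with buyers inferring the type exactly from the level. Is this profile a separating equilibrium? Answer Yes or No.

Separating prices: high effort → 27, medium effort → 21, low effort → 11.
Peach (assigned high effort): low effort: 11 − 0 = 11; medium effort: 21 − 3 = 18; high effort: 27 − 6 = 21. Peach stays.
Average (assigned medium effort): low effort: 11 − 0 = 11; medium effort: 21 − 5 = 16; high effort: 27 − 10 = 17. Average prefers high effort.
Lemon (assigned low effort): low effort: 11 − 0 = 11; medium effort: 21 − 12 = 9; high effort: 27 − 24 = 3. Lemon stays.
At least one type deviates; the separating profile fails.

No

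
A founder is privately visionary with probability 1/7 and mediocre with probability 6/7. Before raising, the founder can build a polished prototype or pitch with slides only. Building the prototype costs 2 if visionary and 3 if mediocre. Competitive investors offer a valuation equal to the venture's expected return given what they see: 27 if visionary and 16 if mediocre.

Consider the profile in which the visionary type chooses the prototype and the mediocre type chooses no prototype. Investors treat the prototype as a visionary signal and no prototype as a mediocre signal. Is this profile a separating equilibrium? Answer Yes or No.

No

Under these beliefs, the prototype earns valuation 27 and no prototype earns valuation 16.
visionary: the prototype nets 27 − 2 = 25; no prototype nets 16. visionary prefers the prototype.
mediocre: the prototype nets 27 − 3 = 24; no prototype nets 16. mediocre would deviate to the prototype.
mediocre has a profitable deviation, so the profile is not an equilibrium.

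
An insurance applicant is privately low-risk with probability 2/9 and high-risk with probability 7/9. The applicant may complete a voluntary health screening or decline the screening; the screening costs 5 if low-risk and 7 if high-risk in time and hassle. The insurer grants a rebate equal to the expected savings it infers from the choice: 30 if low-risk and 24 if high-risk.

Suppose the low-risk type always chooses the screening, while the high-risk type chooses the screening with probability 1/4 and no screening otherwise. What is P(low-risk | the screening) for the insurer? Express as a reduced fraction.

8/15

P(the screening) = (2/9)·1 + (7/9)·(1/4) = 5/12.
By Bayes' rule, P(low-risk | the screening) = (2/9) / (5/12) = 8/15.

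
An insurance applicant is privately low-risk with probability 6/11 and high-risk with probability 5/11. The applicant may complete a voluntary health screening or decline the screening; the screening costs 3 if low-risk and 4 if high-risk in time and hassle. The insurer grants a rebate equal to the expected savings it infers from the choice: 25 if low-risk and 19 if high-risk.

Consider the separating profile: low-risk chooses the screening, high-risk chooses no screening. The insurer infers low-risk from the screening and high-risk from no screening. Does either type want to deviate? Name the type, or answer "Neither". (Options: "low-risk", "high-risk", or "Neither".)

The screening pays 25; no screening pays 19.
low-risk: assigned the screening, nets 25 − 3 = 22; deviating to no screening nets 19.
high-risk: assigned no screening, nets 19; deviating to the screening nets 25 − 4 = 21.
The high-risk type gains 2 by deviating.

high-risk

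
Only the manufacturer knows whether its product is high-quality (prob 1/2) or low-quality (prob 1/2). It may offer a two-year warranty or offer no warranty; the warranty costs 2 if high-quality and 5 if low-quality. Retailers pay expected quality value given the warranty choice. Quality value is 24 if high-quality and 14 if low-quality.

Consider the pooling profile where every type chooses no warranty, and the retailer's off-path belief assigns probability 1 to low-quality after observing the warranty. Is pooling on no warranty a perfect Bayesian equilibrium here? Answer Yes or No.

On path, the retailer holds the prior and pays 1/2·24 + 1/2·14 = 19. Off path (the warranty), believing low-quality, it pays 14.
high-quality: no warranty nets 19; the warranty nets 14 − 2 = 12. high-quality stays.
low-quality: no warranty nets 19; the warranty nets 14 − 5 = 9. low-quality stays.
No type deviates, so pooling is sustained.

Yes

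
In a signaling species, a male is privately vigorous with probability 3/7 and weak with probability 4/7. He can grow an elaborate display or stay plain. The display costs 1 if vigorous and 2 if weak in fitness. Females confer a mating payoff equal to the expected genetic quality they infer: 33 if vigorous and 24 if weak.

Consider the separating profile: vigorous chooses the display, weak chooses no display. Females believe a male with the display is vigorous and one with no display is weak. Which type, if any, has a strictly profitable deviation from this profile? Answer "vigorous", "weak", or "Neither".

weak

The display pays 33; no display pays 24.
vigorous: assigned the display, nets 33 − 1 = 32; deviating to no display nets 24.
weak: assigned no display, nets 24; deviating to the display nets 33 − 2 = 31.
The weak type gains 7 by deviating.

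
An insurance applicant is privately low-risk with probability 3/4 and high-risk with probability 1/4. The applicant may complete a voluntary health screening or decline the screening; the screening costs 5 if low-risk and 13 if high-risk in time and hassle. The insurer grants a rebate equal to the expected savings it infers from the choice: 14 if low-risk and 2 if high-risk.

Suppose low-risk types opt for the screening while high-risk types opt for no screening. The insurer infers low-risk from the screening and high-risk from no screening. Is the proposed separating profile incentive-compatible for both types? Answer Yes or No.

Yes

Under these beliefs, the screening earns rebate 14 and no screening earns rebate 2.
low-risk: the screening nets 14 − 5 = 9; no screening nets 2. low-risk prefers the screening.
high-risk: the screening nets 14 − 13 = 1; no screening nets 2. high-risk prefers no screening.
Neither type deviates, so the separating profile is an equilibrium.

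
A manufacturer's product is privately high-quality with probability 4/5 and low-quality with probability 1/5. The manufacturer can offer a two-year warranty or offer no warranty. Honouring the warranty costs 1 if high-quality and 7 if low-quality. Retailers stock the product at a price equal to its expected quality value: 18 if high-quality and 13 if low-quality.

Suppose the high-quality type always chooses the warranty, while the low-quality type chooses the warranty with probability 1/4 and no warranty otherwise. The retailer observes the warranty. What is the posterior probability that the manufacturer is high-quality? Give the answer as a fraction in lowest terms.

P(the warranty) = (4/5)·1 + (1/5)·(1/4) = 17/20.
By Bayes' rule, P(high-quality | the warranty) = (4/5) / (17/20) = 16/17.

16/17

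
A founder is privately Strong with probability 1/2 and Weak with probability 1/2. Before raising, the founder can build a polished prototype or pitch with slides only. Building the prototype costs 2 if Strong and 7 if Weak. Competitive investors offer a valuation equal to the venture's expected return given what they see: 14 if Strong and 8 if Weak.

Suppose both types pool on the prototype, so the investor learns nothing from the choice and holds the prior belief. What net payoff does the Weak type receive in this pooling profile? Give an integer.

4

Pooled valuation = 1/2·14 + 1/2·8 = 11.
Weak pays cost 7 for the prototype, so net payoff = 11 − 7 = 4.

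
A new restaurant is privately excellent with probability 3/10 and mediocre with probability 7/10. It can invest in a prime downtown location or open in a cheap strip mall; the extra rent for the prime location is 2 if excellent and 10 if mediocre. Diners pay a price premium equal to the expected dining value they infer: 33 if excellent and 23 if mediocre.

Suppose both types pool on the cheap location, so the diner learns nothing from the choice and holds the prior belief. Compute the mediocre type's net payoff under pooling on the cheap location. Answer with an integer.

26

Pooled price premium = 3/10·33 + 7/10·23 = 26.
mediocre pays no cost for the cheap location, so net payoff = 26.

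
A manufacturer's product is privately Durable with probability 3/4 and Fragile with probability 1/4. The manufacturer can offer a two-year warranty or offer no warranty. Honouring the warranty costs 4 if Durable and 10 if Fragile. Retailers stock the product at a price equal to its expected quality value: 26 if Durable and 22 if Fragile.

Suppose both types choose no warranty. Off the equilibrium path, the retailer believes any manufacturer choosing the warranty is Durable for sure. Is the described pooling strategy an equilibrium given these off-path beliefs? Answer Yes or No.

On path, the retailer holds the prior and pays 3/4·26 + 1/4·22 = 25. Off path (the warranty), believing Durable, it pays 26.
Durable: no warranty nets 25; the warranty nets 26 − 4 = 22. Durable stays.
Fragile: no warranty nets 25; the warranty nets 26 − 10 = 16. Fragile stays.
No type deviates, so pooling is sustained.

Yes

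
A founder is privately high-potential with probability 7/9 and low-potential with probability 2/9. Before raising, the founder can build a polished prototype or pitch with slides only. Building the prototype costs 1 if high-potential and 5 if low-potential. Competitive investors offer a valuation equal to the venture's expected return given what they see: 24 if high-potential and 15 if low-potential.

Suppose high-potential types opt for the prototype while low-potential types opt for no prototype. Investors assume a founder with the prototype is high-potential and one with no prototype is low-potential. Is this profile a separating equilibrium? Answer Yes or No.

Under these beliefs, the prototype earns valuation 24 and no prototype earns valuation 15.
high-potential: the prototype nets 24 − 1 = 23; no prototype nets 15. high-potential prefers the prototype.
low-potential: the prototype nets 24 − 5 = 19; no prototype nets 15. low-potential would deviate to the prototype.
low-potential has a profitable deviation, so the profile is not an equilibrium.

No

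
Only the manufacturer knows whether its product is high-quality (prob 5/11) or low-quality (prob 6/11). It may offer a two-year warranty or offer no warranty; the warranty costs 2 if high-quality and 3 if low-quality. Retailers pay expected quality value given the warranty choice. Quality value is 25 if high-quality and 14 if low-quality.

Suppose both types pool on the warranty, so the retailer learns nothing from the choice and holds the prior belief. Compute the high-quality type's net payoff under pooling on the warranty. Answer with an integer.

17

Pooled price = 5/11·25 + 6/11·14 = 19.
high-quality pays cost 2 for the warranty, so net payoff = 19 − 2 = 17.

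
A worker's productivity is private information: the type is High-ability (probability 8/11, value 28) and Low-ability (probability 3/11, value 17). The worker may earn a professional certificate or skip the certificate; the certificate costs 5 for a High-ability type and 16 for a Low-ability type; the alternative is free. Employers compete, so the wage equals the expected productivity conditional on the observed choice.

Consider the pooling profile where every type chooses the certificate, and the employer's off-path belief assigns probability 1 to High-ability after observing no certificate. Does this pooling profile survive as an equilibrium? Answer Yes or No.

On path, the employer holds the prior and pays 8/11·28 + 3/11·17 = 25. Off path (no certificate), believing High-ability, it pays 28.
High-ability: the certificate nets 25 − 5 = 20; no certificate nets 28. High-ability would deviate.
Low-ability: the certificate nets 25 − 16 = 9; no certificate nets 28. Low-ability would deviate.
A type deviates, so pooling fails.

No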